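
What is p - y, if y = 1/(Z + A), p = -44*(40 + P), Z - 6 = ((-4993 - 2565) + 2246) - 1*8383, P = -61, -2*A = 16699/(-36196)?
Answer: 915644699828/990957389 ≈ 924.00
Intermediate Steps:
A = 16699/72392 (A = -16699/(2*(-36196)) = -16699*(-1)/(2*36196) = -1/2*(-16699/36196) = 16699/72392 ≈ 0.23067)
Z = -13689 (Z = 6 + (((-4993 - 2565) + 2246) - 1*8383) = 6 + ((-7558 + 2246) - 8383) = 6 + (-5312 - 8383) = 6 - 13695 = -13689)
p = 924 (p = -44*(40 - 61) = -44*(-21) = 924)
y = -72392/990957389 (y = 1/(-13689 + 16699/72392) = 1/(-990957389/72392) = -72392/990957389 ≈ -7.3053e-5)
p - y = 924 - 1*(-72392/990957389) = 924 + 72392/990957389 = 915644699828/990957389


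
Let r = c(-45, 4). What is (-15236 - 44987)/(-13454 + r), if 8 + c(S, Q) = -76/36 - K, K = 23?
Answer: 542007/121384 ≈ 4.4652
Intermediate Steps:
c(S, Q) = -298/9 (c(S, Q) = -8 + (-76/36 - 1*23) = -8 + (-76*1/36 - 23) = -8 + (-19/9 - 23) = -8 - 226/9 = -298/9)
r = -298/9 ≈ -33.111
(-15236 - 44987)/(-13454 + r) = (-15236 - 44987)/(-13454 - 298/9) = -60223/(-121384/9) = -60223*(-9/121384) = 542007/121384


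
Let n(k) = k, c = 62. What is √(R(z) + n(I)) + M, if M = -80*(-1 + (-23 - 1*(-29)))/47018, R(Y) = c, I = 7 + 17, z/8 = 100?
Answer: -200/23509 + √86 ≈ 9.2651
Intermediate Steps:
z = 800 (z = 8*100 = 800)
I = 24
R(Y) = 62
M = -200/23509 (M = -80*(-1 + (-23 + 29))*(1/47018) = -80*(-1 + 6)*(1/47018) = -80*5*(1/47018) = -400*1/47018 = -200/23509 ≈ -0.0085074)
√(R(z) + n(I)) + M = √(62 + 24) - 200/23509 = √86 - 200/23509 = -200/23509 + √86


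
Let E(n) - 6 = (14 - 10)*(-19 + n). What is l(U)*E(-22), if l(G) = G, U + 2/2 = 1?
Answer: 0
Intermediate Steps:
E(n) = -70 + 4*n (E(n) = 6 + (14 - 10)*(-19 + n) = 6 + 4*(-19 + n) = 6 + (-76 + 4*n) = -70 + 4*n)
U = 0 (U = -1 + 1 = 0)
l(U)*E(-22) = 0*(-70 + 4*(-22)) = 0*(-70 - 88) = 0*(-158) = 0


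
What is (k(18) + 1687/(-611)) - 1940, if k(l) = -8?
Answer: -1191915/611 ≈ -1950.8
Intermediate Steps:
(k(18) + 1687/(-611)) - 1940 = (-8 + 1687/(-611)) - 1940 = (-8 + 1687*(-1/611)) - 1940 = (-8 - 1687/611) - 1940 = -6575/611 - 1940 = -1191915/611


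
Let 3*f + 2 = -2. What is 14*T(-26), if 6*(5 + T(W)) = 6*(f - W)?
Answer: 826/3 ≈ 275.33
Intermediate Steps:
f = -4/3 (f = -⅔ + (⅓)*(-2) = -⅔ - ⅔ = -4/3 ≈ -1.3333)
T(W) = -19/3 - W (T(W) = -5 + (6*(-4/3 - W))/6 = -5 + (-8 - 6*W)/6 = -5 + (-4/3 - W) = -19/3 - W)
14*T(-26) = 14*(-19/3 - 1*(-26)) = 14*(-19/3 + 26) = 14*(59/3) = 826/3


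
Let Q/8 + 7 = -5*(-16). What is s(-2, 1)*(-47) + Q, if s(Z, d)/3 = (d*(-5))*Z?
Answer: -826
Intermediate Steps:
Q = 584 (Q = -56 + 8*(-5*(-16)) = -56 + 8*80 = -56 + 640 = 584)
s(Z, d) = -15*Z*d (s(Z, d) = 3*((d*(-5))*Z) = 3*((-5*d)*Z) = 3*(-5*Z*d) = -15*Z*d)
s(-2, 1)*(-47) + Q = -15*(-2)*1*(-47) + 584 = 30*(-47) + 584 = -1410 + 584 = -826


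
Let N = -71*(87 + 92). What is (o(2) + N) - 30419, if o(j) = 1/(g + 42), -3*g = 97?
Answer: -1250709/29 ≈ -43128.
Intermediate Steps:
g = -97/3 (g = -⅓*97 = -97/3 ≈ -32.333)
o(j) = 3/29 (o(j) = 1/(-97/3 + 42) = 1/(29/3) = 3/29)
N = -12709 (N = -71*179 = -12709)
(o(2) + N) - 30419 = (3/29 - 12709) - 30419 = -368558/29 - 30419 = -1250709/29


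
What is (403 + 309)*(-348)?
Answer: -247776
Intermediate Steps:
(403 + 309)*(-348) = 712*(-348) = -247776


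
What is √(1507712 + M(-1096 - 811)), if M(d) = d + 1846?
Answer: √1507651 ≈ 1227.9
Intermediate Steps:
M(d) = 1846 + d
√(1507712 + M(-1096 - 811)) = √(1507712 + (1846 + (-1096 - 811))) = √(1507712 + (1846 - 1907)) = √(1507712 - 61) = √1507651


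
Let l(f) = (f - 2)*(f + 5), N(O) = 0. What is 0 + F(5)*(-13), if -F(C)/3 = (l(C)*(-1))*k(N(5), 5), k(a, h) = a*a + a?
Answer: 0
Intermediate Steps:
k(a, h) = a + a² (k(a, h) = a² + a = a + a²)
l(f) = (-2 + f)*(5 + f)
F(C) = 0 (F(C) = -3*(-10 + C² + 3*C)*(-1)*0*(1 + 0) = -3*(10 - C² - 3*C)*0*1 = -3*(10 - C² - 3*C)*0 = -3*0 = 0)
0 + F(5)*(-13) = 0 + 0*(-13) = 0 + 0 = 0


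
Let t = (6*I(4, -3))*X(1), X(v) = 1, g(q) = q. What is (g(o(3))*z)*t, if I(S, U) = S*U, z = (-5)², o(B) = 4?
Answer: -7200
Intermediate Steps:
z = 25
t = -72 (t = (6*(4*(-3)))*1 = (6*(-12))*1 = -72*1 = -72)
(g(o(3))*z)*t = (4*25)*(-72) = 100*(-72) = -7200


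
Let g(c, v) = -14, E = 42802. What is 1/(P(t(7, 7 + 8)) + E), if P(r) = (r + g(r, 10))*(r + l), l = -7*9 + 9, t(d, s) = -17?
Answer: 1/45003 ≈ 2.2221e-5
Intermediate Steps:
l = -54 (l = -63 + 9 = -54)
P(r) = (-54 + r)*(-14 + r) (P(r) = (r - 14)*(r - 54) = (-14 + r)*(-54 + r) = (-54 + r)*(-14 + r))
1/(P(t(7, 7 + 8)) + E) = 1/((756 + (-17)² - 68*(-17)) + 42802) = 1/((756 + 289 + 1156) + 42802) = 1/(2201 + 42802) = 1/45003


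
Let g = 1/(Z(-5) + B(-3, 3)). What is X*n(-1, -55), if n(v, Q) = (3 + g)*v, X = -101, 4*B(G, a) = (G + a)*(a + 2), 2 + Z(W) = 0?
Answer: 505/2 ≈ 252.50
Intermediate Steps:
Z(W) = -2 (Z(W) = -2 + 0 = -2)
B(G, a) = (2 + a)*(G + a)/4 (B(G, a) = ((G + a)*(a + 2))/4 = ((G + a)*(2 + a))/4 = ((2 + a)*(G + a))/4 = (2 + a)*(G + a)/4)
g = -½ (g = 1/(-2 + ((½)*(-3) + (½)*3 + (¼)*3² + (¼)*(-3)*3)) = 1/(-2 + (-3/2 + 3/2 + (¼)*9 - 9/4)) = 1/(-2 + (-3/2 + 3/2 + 9/4 - 9/4)) = 1/(-2 + 0) = 1/(-2) = -½ ≈ -0.50000)
n(v, Q) = 5*v/2 (n(v, Q) = (3 - ½)*v = 5*v/2)
X*n(-1, -55) = -505*(-1)/2 = -101*(-5/2) = 505/2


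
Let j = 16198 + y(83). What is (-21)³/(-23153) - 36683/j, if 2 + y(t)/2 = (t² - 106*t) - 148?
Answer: -737448619/279688240 ≈ -2.6367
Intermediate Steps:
y(t) = -300 - 212*t + 2*t² (y(t) = -4 + 2*((t² - 106*t) - 148) = -4 + 2*(-148 + t² - 106*t) = -4 + (-296 - 212*t + 2*t²) = -300 - 212*t + 2*t²)
j = 12080 (j = 16198 + (-300 - 212*83 + 2*83²) = 16198 + (-300 - 17596 + 2*6889) = 16198 + (-300 - 17596 + 13778) = 16198 - 4118 = 12080)
(-21)³/(-23153) - 36683/j = (-21)³/(-23153) - 36683/12080 = -9261*(-1/23153) - 36683*1/12080 = 9261/23153 - 36683/12080 = -737448619/279688240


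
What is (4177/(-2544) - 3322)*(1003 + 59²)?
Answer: -9478441745/636 ≈ -1.4903e+7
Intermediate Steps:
(4177/(-2544) - 3322)*(1003 + 59²) = (4177*(-1/2544) - 3322)*(1003 + 3481) = (-4177/2544 - 3322)*4484 = -8455345/2544*4484 = -9478441745/636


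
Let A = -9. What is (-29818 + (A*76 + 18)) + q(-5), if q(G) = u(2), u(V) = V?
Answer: -30482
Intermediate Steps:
q(G) = 2
(-29818 + (A*76 + 18)) + q(-5) = (-29818 + (-9*76 + 18)) + 2 = (-29818 + (-684 + 18)) + 2 = (-29818 - 666) + 2 = -30484 + 2 = -30482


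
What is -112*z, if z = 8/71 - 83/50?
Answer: 307608/1775 ≈ 173.30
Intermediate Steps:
z = -5493/3550 (z = 8*(1/71) - 83*1/50 = 8/71 - 83/50 = -5493/3550 ≈ -1.5473)
-112*z = -112*(-5493/3550) = 307608/1775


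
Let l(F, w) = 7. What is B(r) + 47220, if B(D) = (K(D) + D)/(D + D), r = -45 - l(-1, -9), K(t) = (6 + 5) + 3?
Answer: 2455459/52 ≈ 47220.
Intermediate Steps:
K(t) = 14 (K(t) = 11 + 3 = 14)
r = -52 (r = -45 - 1*7 = -45 - 7 = -52)
B(D) = (14 + D)/(2*D) (B(D) = (14 + D)/(D + D) = (14 + D)/((2*D)) = (14 + D)*(1/(2*D)) = (14 + D)/(2*D))
B(r) + 47220 = (½)*(14 - 52)/(-52) + 47220 = (½)*(-1/52)*(-38) + 47220 = 19/52 + 47220 = 2455459/52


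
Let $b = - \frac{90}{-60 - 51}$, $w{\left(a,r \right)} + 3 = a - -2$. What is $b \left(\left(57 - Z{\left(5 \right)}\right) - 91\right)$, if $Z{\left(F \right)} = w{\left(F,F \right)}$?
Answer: $- \frac{1140}{37} \approx -30.811$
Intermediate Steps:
$w{\left(a,r \right)} = -1 + a$ ($w{\left(a,r \right)} = -3 + \left(a - -2\right) = -3 + \left(a + 2\right) = -3 + \left(2 + a\right) = -1 + a$)
$Z{\left(F \right)} = -1 + F$
$b = \frac{30}{37}$ ($b = - \frac{90}{-111} = \left(-90\right) \left(- \frac{1}{111}\right) = \frac{30}{37} \approx 0.81081$)
$b \left(\left(57 - Z{\left(5 \right)}\right) - 91\right) = \frac{30 \left(\left(57 - \left(-1 + 5\right)\right) - 91\right)}{37} = \frac{30 \left(\left(57 - 4\right) - 91\right)}{37} = \frac{30 \left(53 - 91\right)}{37} = \frac{30}{37} \left(-38\right) = - \frac{1140}{37}$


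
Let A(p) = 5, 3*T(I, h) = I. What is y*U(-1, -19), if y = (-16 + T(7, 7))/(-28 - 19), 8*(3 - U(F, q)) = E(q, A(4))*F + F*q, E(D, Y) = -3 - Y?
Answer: -41/376 ≈ -0.10904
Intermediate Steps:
T(I, h) = I/3
U(F, q) = 3 + F - F*q/8 (U(F, q) = 3 - ((-3 - 1*5)*F + F*q)/8 = 3 - ((-3 - 5)*F + F*q)/8 = 3 - (-8*F + F*q)/8 = 3 + (F - F*q/8) = 3 + F - F*q/8)
y = 41/141 (y = (-16 + (⅓)*7)/(-28 - 19) = (-16 + 7/3)/(-47) = -41/3*(-1/47) = 41/141 ≈ 0.29078)
y*U(-1, -19) = 41*(3 - 1 - ⅛*(-1)*(-19))/141 = 41*(3 - 1 - 19/8)/141 = (41/141)*(-3/8) = -41/376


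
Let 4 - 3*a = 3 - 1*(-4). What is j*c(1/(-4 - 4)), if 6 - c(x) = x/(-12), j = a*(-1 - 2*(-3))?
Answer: -2875/96 ≈ -29.948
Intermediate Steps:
a = -1 (a = 4/3 - (3 - 1*(-4))/3 = 4/3 - (3 + 4)/3 = 4/3 - 1/3*7 = 4/3 - 7/3 = -1)
j = -5 (j = -(-1 - 2*(-3)) = -(-1 + 6) = -1*5 = -5)
c(x) = 6 + x/12 (c(x) = 6 - x/(-12) = 6 - x*(-1)/12 = 6 - (-1)*x/12 = 6 + x/12)
j*c(1/(-4 - 4)) = -5*(6 + 1/(12*(-4 - 4))) = -5*(6 + (1/12)/(-8)) = -5*(6 + (1/12)*(-1/8)) = -5*(6 - 1/96) = -5*575/96 = -2875/96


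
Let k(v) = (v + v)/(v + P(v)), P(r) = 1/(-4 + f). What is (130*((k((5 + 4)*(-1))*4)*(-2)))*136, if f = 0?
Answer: -10183680/37 ≈ -2.7523e+5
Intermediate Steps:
P(r) = -1/4 (P(r) = 1/(-4 + 0) = 1/(-4) = -1/4)
k(v) = 2*v/(-1/4 + v) (k(v) = (v + v)/(v - 1/4) = (2*v)/(-1/4 + v) = 2*v/(-1/4 + v))
(130*((k((5 + 4)*(-1))*4)*(-2)))*136 = (130*(((8*((5 + 4)*(-1))/(-1 + 4*((5 + 4)*(-1))))*4)*(-2)))*136 = (130*(((8*(9*(-1))/(-1 + 4*(9*(-1))))*4)*(-2)))*136 = (130*(((8*(-9)/(-1 + 4*(-9)))*4)*(-2)))*136 = (130*(((8*(-9)/(-1 - 36))*4)*(-2)))*136 = (130*(((8*(-9)/(-37))*4)*(-2)))*136 = (130*(((8*(-9)*(-1/37))*4)*(-2)))*136 = (130*(((72/37)*4)*(-2)))*136 = (130*((288/37)*(-2)))*136 = (130*(-576/37))*136 = -74880/37*136 = -10183680/37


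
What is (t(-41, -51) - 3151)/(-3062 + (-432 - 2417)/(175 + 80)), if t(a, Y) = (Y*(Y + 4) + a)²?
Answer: -1414634175/783659 ≈ -1805.2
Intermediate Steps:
t(a, Y) = (a + Y*(4 + Y))² (t(a, Y) = (Y*(4 + Y) + a)² = (a + Y*(4 + Y))²)
(t(-41, -51) - 3151)/(-3062 + (-432 - 2417)/(175 + 80)) = ((-41 + (-51)² + 4*(-51))² - 3151)/(-3062 + (-432 - 2417)/(175 + 80)) = ((-41 + 2601 - 204)² - 3151)/(-3062 - 2849/255) = (2356² - 3151)/(-3062 - 2849*1/255) = (5550736 - 3151)/(-3062 - 2849/255) = 5547585/(-783659/255) = 5547585*(-255/783659) = -1414634175/783659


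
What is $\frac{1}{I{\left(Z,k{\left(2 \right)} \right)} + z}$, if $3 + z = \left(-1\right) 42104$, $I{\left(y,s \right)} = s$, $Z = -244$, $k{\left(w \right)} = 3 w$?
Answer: $- \frac{1}{42101} \approx -2.3752 \cdot 10^{-5}$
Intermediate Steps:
$z = -42107$ ($z = -3 - 42104 = -42107$)
$\frac{1}{I{\left(Z,k{\left(2 \right)} \right)} + z} = \frac{1}{3 \cdot 2 - 42107} = \frac{1}{6 - 42107} = \frac{1}{-42101} = - \frac{1}{42101}$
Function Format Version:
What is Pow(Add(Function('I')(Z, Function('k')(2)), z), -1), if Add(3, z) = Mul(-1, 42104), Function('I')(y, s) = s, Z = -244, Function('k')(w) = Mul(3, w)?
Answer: Rational(-1, 42101) ≈ -2.3752e-5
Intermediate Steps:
z = -42107 (z = Add(-3, Mul(-1, 42104)) = Add(-3, -42104) = -42107)
Pow(Add(Function('I')(Z, Function('k')(2)), z), -1) = Pow(Add(Mul(3, 2), -42107), -1) = Pow(Add(6, -42107), -1) = Pow(-42101, -1) = Rational(-1, 42101)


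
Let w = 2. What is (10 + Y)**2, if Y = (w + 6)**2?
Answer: 5476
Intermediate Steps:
Y = 64 (Y = (2 + 6)**2 = 8**2 = 64)
(10 + Y)**2 = (10 + 64)**2 = 74**2 = 5476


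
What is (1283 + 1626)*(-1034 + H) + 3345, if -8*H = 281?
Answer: -24853917/8 ≈ -3.1067e+6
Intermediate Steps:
H = -281/8 (H = -1/8*281 = -281/8 ≈ -35.125)
(1283 + 1626)*(-1034 + H) + 3345 = (1283 + 1626)*(-1034 - 281/8) + 3345 = 2909*(-8553/8) + 3345 = -24880677/8 + 3345 = -24853917/8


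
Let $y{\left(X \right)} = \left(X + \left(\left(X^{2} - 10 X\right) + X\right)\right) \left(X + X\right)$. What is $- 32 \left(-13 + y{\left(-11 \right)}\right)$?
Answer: $147552$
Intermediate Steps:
$y{\left(X \right)} = 2 X \left(X^{2} - 8 X\right)$ ($y{\left(X \right)} = \left(X + \left(X^{2} - 9 X\right)\right) 2 X = \left(X^{2} - 8 X\right) 2 X = 2 X \left(X^{2} - 8 X\right)$)
$- 32 \left(-13 + y{\left(-11 \right)}\right) = - 32 \left(-13 + 2 \left(-11\right)^{2} \left(-8 - 11\right)\right) = - 32 \left(-13 + 2 \cdot 121 \left(-19\right)\right) = - 32 \left(-13 - 4598\right) = \left(-32\right) \left(-4611\right) = 147552$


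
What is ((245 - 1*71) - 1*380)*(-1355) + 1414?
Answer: 280544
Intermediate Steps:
((245 - 1*71) - 1*380)*(-1355) + 1414 = ((245 - 71) - 380)*(-1355) + 1414 = (174 - 380)*(-1355) + 1414 = -206*(-1355) + 1414 = 279130 + 1414 = 280544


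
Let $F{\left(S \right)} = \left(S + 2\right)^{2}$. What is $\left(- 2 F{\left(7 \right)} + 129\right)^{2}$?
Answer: $1089$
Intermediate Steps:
$F{\left(S \right)} = \left(2 + S\right)^{2}$
$\left(- 2 F{\left(7 \right)} + 129\right)^{2} = \left(- 2 \left(2 + 7\right)^{2} + 129\right)^{2} = \left(- 2 \cdot 9^{2} + 129\right)^{2} = \left(\left(-2\right) 81 + 129\right)^{2} = \left(-162 + 129\right)^{2} = \left(-33\right)^{2} = 1089$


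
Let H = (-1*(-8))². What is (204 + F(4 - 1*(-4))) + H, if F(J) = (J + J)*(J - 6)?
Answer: 300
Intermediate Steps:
F(J) = 2*J*(-6 + J) (F(J) = (2*J)*(-6 + J) = 2*J*(-6 + J))
H = 64 (H = 8² = 64)
(204 + F(4 - 1*(-4))) + H = (204 + 2*(4 - 1*(-4))*(-6 + (4 - 1*(-4)))) + 64 = (204 + 2*(4 + 4)*(-6 + (4 + 4))) + 64 = (204 + 2*8*(-6 + 8)) + 64 = (204 + 2*8*2) + 64 = (204 + 32) + 64 = 236 + 64 = 300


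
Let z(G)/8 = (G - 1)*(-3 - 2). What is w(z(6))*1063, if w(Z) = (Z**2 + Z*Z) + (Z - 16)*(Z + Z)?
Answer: 176883200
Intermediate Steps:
z(G) = 40 - 40*G (z(G) = 8*((G - 1)*(-3 - 2)) = 8*((-1 + G)*(-5)) = 8*(5 - 5*G) = 40 - 40*G)
w(Z) = 2*Z**2 + 2*Z*(-16 + Z) (w(Z) = (Z**2 + Z**2) + (-16 + Z)*(2*Z) = 2*Z**2 + 2*Z*(-16 + Z))
w(z(6))*1063 = (4*(40 - 40*6)*(-8 + (40 - 40*6)))*1063 = (4*(40 - 240)*(-8 + (40 - 240)))*1063 = (4*(-200)*(-8 - 200))*1063 = (4*(-200)*(-208))*1063 = 166400*1063 = 176883200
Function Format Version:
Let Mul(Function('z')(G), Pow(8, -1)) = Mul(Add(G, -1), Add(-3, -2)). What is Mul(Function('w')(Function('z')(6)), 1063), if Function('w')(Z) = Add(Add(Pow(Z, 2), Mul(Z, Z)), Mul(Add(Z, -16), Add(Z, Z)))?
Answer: 176883200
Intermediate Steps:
Function('z')(G) = Add(40, Mul(-40, G)) (Function('z')(G) = Mul(8, Mul(Add(G, -1), Add(-3, -2))) = Mul(8, Mul(Add(-1, G), -5)) = Mul(8, Add(5, Mul(-5, G))) = Add(40, Mul(-40, G)))
Function('w')(Z) = Add(Mul(2, Pow(Z, 2)), Mul(2, Z, Add(-16, Z))) (Function('w')(Z) = Add(Add(Pow(Z, 2), Pow(Z, 2)), Mul(Add(-16, Z), Mul(2, Z))) = Add(Mul(2, Pow(Z, 2)), Mul(2, Z, Add(-16, Z))))
Mul(Function('w')(Function('z')(6)), 1063) = Mul(Mul(4, Add(40, Mul(-40, 6)), Add(-8, Add(40, Mul(-40, 6)))), 1063) = Mul(Mul(4, Add(40, -240), Add(-8, Add(40, -240))), 1063) = Mul(Mul(4, -200, Add(-8, -200)), 1063) = Mul(Mul(4, -200, -208), 1063) = Mul(166400, 1063) = 176883200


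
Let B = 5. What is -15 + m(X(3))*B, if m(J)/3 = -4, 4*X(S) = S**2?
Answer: -75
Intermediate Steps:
X(S) = S**2/4
m(J) = -12 (m(J) = 3*(-4) = -12)
-15 + m(X(3))*B = -15 - 12*5 = -15 - 60 = -75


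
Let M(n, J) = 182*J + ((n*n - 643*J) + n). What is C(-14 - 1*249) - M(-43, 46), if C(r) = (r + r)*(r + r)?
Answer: 296076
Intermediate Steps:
C(r) = 4*r² (C(r) = (2*r)*(2*r) = 4*r²)
M(n, J) = n + n² - 461*J (M(n, J) = 182*J + ((n² - 643*J) + n) = 182*J + (n + n² - 643*J) = n + n² - 461*J)
C(-14 - 1*249) - M(-43, 46) = 4*(-14 - 1*249)² - (-43 + (-43)² - 461*46) = 4*(-14 - 249)² - (-43 + 1849 - 21206) = 4*(-263)² - 1*(-19400) = 4*69169 + 19400 = 276676 + 19400 = 296076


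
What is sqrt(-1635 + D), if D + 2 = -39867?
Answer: 4*I*sqrt(2594) ≈ 203.73*I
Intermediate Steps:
D = -39869 (D = -2 - 39867 = -39869)
sqrt(-1635 + D) = sqrt(-1635 - 39869) = sqrt(-41504) = 4*I*sqrt(2594)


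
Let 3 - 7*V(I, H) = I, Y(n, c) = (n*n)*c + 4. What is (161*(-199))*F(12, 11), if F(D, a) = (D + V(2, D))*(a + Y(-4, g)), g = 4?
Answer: -30734555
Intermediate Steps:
Y(n, c) = 4 + c*n² (Y(n, c) = n²*c + 4 = c*n² + 4 = 4 + c*n²)
V(I, H) = 3/7 - I/7
F(D, a) = (68 + a)*(⅐ + D) (F(D, a) = (D + (3/7 - ⅐*2))*(a + (4 + 4*(-4)²)) = (D + (3/7 - 2/7))*(a + (4 + 4*16)) = (D + ⅐)*(a + (4 + 64)) = (⅐ + D)*(a + 68) = (⅐ + D)*(68 + a) = (68 + a)*(⅐ + D))
(161*(-199))*F(12, 11) = (161*(-199))*(68/7 + 68*12 + (⅐)*11 + 12*11) = -32039*(68/7 + 816 + 11/7 + 132) = -32039*6715/7 = -30734555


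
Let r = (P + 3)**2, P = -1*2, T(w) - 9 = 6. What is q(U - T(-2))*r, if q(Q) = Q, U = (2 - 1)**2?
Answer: -14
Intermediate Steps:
U = 1 (U = 1**2 = 1)
T(w) = 15 (T(w) = 9 + 6 = 15)
P = -2
r = 1 (r = (-2 + 3)**2 = 1**2 = 1)
q(U - T(-2))*r = (1 - 1*15)*1 = (1 - 15)*1 = -14*1 = -14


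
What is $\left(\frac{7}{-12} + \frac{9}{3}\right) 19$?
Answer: $\frac{551}{12} \approx 45.917$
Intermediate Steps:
$\left(\frac{7}{-12} + \frac{9}{3}\right) 19 = \left(7 \left(- \frac{1}{12}\right) + 9 \cdot \frac{1}{3}\right) 19 = \left(- \frac{7}{12} + 3\right) 19 = \frac{29}{12} \cdot 19 = \frac{551}{12}$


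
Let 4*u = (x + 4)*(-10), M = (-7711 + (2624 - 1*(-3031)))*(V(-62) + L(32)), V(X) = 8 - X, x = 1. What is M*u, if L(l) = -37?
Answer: 848100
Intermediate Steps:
M = -67848 (M = (-7711 + (2624 - 1*(-3031)))*((8 - 1*(-62)) - 37) = (-7711 + (2624 + 3031))*((8 + 62) - 37) = (-7711 + 5655)*(70 - 37) = -2056*33 = -67848)
u = -25/2 (u = ((1 + 4)*(-10))/4 = (5*(-10))/4 = (¼)*(-50) = -25/2 ≈ -12.500)
M*u = -67848*(-25/2) = 848100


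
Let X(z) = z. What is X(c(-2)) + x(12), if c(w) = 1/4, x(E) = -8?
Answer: -31/4 ≈ -7.7500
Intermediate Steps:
c(w) = 1/4
X(c(-2)) + x(12) = 1/4 - 8 = -31/4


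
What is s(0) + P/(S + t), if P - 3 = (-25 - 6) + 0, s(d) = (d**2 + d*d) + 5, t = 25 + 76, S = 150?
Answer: 1227/251 ≈ 4.8884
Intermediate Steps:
t = 101
s(d) = 5 + 2*d**2 (s(d) = (d**2 + d**2) + 5 = 2*d**2 + 5 = 5 + 2*d**2)
P = -28 (P = 3 + ((-25 - 6) + 0) = 3 + (-31 + 0) = 3 - 31 = -28)
s(0) + P/(S + t) = (5 + 2*0**2) - 28/(150 + 101) = (5 + 2*0) - 28/251 = (5 + 0) - 28*1/251 = 5 - 28/251 = 1227/251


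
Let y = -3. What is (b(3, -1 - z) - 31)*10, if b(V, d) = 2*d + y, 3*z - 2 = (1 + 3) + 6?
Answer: -440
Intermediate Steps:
z = 4 (z = ⅔ + ((1 + 3) + 6)/3 = ⅔ + (4 + 6)/3 = ⅔ + (⅓)*10 = ⅔ + 10/3 = 4)
b(V, d) = -3 + 2*d (b(V, d) = 2*d - 3 = -3 + 2*d)
(b(3, -1 - z) - 31)*10 = ((-3 + 2*(-1 - 1*4)) - 31)*10 = ((-3 + 2*(-1 - 4)) - 31)*10 = ((-3 + 2*(-5)) - 31)*10 = ((-3 - 10) - 31)*10 = (-13 - 31)*10 = -44*10 = -440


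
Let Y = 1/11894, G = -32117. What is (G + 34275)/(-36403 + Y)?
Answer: -25667252/432977281 ≈ -0.059281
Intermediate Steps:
Y = 1/11894 ≈ 8.4076e-5
(G + 34275)/(-36403 + Y) = (-32117 + 34275)/(-36403 + 1/11894) = 2158/(-432977281/11894) = 2158*(-11894/432977281) = -25667252/432977281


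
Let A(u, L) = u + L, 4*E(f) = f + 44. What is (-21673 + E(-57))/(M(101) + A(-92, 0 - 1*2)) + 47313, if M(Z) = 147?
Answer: 9943651/212 ≈ 46904.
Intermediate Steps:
E(f) = 11 + f/4 (E(f) = (f + 44)/4 = (44 + f)/4 = 11 + f/4)
A(u, L) = L + u
(-21673 + E(-57))/(M(101) + A(-92, 0 - 1*2)) + 47313 = (-21673 + (11 + (1/4)*(-57)))/(147 + ((0 - 1*2) - 92)) + 47313 = (-21673 + (11 - 57/4))/(147 + ((0 - 2) - 92)) + 47313 = (-21673 - 13/4)/(147 + (-2 - 92)) + 47313 = -86705/(4*(147 - 94)) + 47313 = -86705/4/53 + 47313 = -86705/4*1/53 + 47313 = -86705/212 + 47313 = 9943651/212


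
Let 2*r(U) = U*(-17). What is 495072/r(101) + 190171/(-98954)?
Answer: -98305232983/169904018 ≈ -578.59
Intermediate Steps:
r(U) = -17*U/2 (r(U) = (U*(-17))/2 = (-17*U)/2 = -17*U/2)
495072/r(101) + 190171/(-98954) = 495072/((-17/2*101)) + 190171/(-98954) = 495072/(-1717/2) + 190171*(-1/98954) = 495072*(-2/1717) - 190171/98954 = -990144/1717 - 190171/98954 = -98305232983/169904018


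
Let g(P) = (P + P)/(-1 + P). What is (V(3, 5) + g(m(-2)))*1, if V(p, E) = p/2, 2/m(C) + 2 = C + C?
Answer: 2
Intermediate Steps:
m(C) = 2/(-2 + 2*C) (m(C) = 2/(-2 + (C + C)) = 2/(-2 + 2*C))
g(P) = 2*P/(-1 + P) (g(P) = (2*P)/(-1 + P) = 2*P/(-1 + P))
V(p, E) = p/2 (V(p, E) = p*(1/2) = p/2)
(V(3, 5) + g(m(-2)))*1 = ((1/2)*3 + 2/((-1 - 2)*(-1 + 1/(-1 - 2))))*1 = (3/2 + 2/(-3*(-1 + 1/(-3))))*1 = (3/2 + 2*(-1/3)/(-1 - 1/3))*1 = (3/2 + 2*(-1/3)/(-4/3))*1 = (3/2 + 2*(-1/3)*(-3/4))*1 = (3/2 + 1/2)*1 = 2*1 = 2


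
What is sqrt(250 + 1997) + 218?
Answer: 218 + sqrt(2247) ≈ 265.40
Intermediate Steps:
sqrt(250 + 1997) + 218 = sqrt(2247) + 218 = 218 + sqrt(2247)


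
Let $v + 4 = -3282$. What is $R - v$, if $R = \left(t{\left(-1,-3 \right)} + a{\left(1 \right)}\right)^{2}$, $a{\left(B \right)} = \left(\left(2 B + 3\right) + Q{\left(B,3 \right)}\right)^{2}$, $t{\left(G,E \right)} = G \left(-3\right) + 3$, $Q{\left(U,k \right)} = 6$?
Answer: $19415$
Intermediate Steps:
$v = -3286$ ($v = -4 - 3282 = -3286$)
$t{\left(G,E \right)} = 3 - 3 G$ ($t{\left(G,E \right)} = - 3 G + 3 = 3 - 3 G$)
$a{\left(B \right)} = \left(9 + 2 B\right)^{2}$ ($a{\left(B \right)} = \left(\left(2 B + 3\right) + 6\right)^{2} = \left(\left(3 + 2 B\right) + 6\right)^{2} = \left(9 + 2 B\right)^{2}$)
$R = 16129$ ($R = \left(\left(3 - -3\right) + \left(9 + 2 \cdot 1\right)^{2}\right)^{2} = \left(\left(3 + 3\right) + \left(9 + 2\right)^{2}\right)^{2} = \left(6 + 11^{2}\right)^{2} = \left(6 + 121\right)^{2} = 127^{2} = 16129$)
$R - v = 16129 - -3286 = 16129 + 3286 = 19415$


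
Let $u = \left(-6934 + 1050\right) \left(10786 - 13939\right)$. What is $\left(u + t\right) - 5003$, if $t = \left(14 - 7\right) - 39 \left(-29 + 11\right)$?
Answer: $18547958$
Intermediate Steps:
$u = 18552252$ ($u = \left(-5884\right) \left(-3153\right) = 18552252$)
$t = 709$ ($t = \left(14 - 7\right) - -702 = 7 + 702 = 709$)
$\left(u + t\right) - 5003 = \left(18552252 + 709\right) - 5003 = 18552961 - 5003 = 18547958$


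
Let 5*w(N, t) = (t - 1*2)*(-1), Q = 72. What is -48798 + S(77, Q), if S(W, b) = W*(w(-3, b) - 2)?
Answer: -50030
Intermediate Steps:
w(N, t) = ⅖ - t/5 (w(N, t) = ((t - 1*2)*(-1))/5 = ((t - 2)*(-1))/5 = ((-2 + t)*(-1))/5 = (2 - t)/5 = ⅖ - t/5)
S(W, b) = W*(-8/5 - b/5) (S(W, b) = W*((⅖ - b/5) - 2) = W*(-8/5 - b/5))
-48798 + S(77, Q) = -48798 - ⅕*77*(8 + 72) = -48798 - ⅕*77*80 = -48798 - 1232 = -50030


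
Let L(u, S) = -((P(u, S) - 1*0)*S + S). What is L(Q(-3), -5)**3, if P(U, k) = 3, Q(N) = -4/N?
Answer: 8000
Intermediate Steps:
L(u, S) = -4*S (L(u, S) = -((3 - 1*0)*S + S) = -((3 + 0)*S + S) = -(3*S + S) = -4*S)
L(Q(-3), -5)**3 = (-4*(-5))**3 = 20**3 = 8000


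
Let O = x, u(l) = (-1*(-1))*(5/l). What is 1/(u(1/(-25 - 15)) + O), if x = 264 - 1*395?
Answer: -1/331 ≈ -0.0030211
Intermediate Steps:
u(l) = 5/l (u(l) = 1*(5/l) = 5/l)
x = -131 (x = 264 - 395 = -131)
O = -131
1/(u(1/(-25 - 15)) + O) = 1/(5/(1/(-25 - 15)) - 131) = 1/(5/(1/(-40)) - 131) = 1/(5/(-1/40) - 131) = 1/(5*(-40) - 131) = 1/(-200 - 131) = 1/(-331) = -1/331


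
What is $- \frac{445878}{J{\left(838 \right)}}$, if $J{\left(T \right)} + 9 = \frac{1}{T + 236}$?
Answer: $\frac{478872972}{9665} \approx 49547.0$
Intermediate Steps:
$J{\left(T \right)} = -9 + \frac{1}{236 + T}$ ($J{\left(T \right)} = -9 + \frac{1}{T + 236} = -9 + \frac{1}{236 + T}$)
$- \frac{445878}{J{\left(838 \right)}} = - \frac{445878}{\frac{1}{236 + 838} \left(-2123 - 7542\right)} = - \frac{445878}{\frac{1}{1074} \left(-2123 - 7542\right)} = - \frac{445878}{\frac{1}{1074} \left(-9665\right)} = - \frac{445878}{- \frac{9665}{1074}} = \left(-445878\right) \left(- \frac{1074}{9665}\right) = \frac{478872972}{9665}$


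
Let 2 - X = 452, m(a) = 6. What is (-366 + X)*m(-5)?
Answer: -4896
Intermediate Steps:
X = -450 (X = 2 - 1*452 = 2 - 452 = -450)
(-366 + X)*m(-5) = (-366 - 450)*6 = -816*6 = -4896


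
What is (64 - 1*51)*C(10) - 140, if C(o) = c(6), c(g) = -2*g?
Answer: -296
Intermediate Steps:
C(o) = -12 (C(o) = -2*6 = -12)
(64 - 1*51)*C(10) - 140 = (64 - 1*51)*(-12) - 140 = (64 - 51)*(-12) - 140 = 13*(-12) - 140 = -156 - 140 = -296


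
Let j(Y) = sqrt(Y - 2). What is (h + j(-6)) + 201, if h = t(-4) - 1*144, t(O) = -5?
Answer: 52 + 2*I*sqrt(2) ≈ 52.0 + 2.8284*I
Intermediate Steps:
j(Y) = sqrt(-2 + Y)
h = -149 (h = -5 - 1*144 = -5 - 144 = -149)
(h + j(-6)) + 201 = (-149 + sqrt(-2 - 6)) + 201 = (-149 + sqrt(-8)) + 201 = (-149 + 2*I*sqrt(2)) + 201 = 52 + 2*I*sqrt(2)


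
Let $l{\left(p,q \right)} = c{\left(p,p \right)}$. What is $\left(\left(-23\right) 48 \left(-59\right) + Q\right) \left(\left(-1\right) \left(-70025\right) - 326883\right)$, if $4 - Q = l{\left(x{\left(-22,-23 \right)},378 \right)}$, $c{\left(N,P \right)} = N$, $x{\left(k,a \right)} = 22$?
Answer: $-16726079244$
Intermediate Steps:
$l{\left(p,q \right)} = p$
$Q = -18$ ($Q = 4 - 22 = -18$)
$\left(\left(-23\right) 48 \left(-59\right) + Q\right) \left(\left(-1\right) \left(-70025\right) - 326883\right) = \left(\left(-23\right) 48 \left(-59\right) - 18\right) \left(\left(-1\right) \left(-70025\right) - 326883\right) = \left(\left(-1104\right) \left(-59\right) - 18\right) \left(70025 - 326883\right) = \left(65136 - 18\right) \left(-256858\right) = 65118 \left(-256858\right) = -16726079244$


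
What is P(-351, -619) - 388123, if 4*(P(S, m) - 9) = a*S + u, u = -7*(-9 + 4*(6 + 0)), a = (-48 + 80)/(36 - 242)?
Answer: -159908167/412 ≈ -3.8813e+5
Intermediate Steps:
a = -16/103 (a = 32/(-206) = 32*(-1/206) = -16/103 ≈ -0.15534)
u = -105 (u = -7*(-9 + 4*6) = -7*(-9 + 24) = -7*15 = -105)
P(S, m) = -69/4 - 4*S/103 (P(S, m) = 9 + (-16*S/103 - 105)/4 = 9 + (-105 - 16*S/103)/4 = 9 + (-105/4 - 4*S/103) = -69/4 - 4*S/103)
P(-351, -619) - 388123 = (-69/4 - 4/103*(-351)) - 388123 = (-69/4 + 1404/103) - 388123 = -1491/412 - 388123 = -159908167/412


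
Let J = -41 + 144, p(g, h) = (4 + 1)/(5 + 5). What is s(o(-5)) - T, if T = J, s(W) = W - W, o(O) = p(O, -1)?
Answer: -103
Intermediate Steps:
p(g, h) = ½ (p(g, h) = 5/10 = 5*(⅒) = ½)
o(O) = ½
s(W) = 0
J = 103
T = 103
s(o(-5)) - T = 0 - 1*103 = 0 - 103 = -103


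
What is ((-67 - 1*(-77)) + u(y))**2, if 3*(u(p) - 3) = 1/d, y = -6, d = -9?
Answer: 122500/729 ≈ 168.04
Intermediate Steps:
u(p) = 80/27 (u(p) = 3 + (1/3)/(-9) = 3 + (1/3)*(-1/9) = 3 - 1/27 = 80/27)
((-67 - 1*(-77)) + u(y))**2 = ((-67 - 1*(-77)) + 80/27)**2 = ((-67 + 77) + 80/27)**2 = (10 + 80/27)**2 = (350/27)**2 = 122500/729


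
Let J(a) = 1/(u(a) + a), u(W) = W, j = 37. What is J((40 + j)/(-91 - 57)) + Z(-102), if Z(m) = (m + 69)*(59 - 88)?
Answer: 73615/77 ≈ 956.04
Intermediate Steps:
J(a) = 1/(2*a) (J(a) = 1/(a + a) = 1/(2*a))
Z(m) = -2001 - 29*m (Z(m) = (69 + m)*(-29) = -2001 - 29*m)
J((40 + j)/(-91 - 57)) + Z(-102) = 1/(2*(((40 + 37)/(-91 - 57)))) + (-2001 - 29*(-102)) = 1/(2*((77/(-148)))) + (-2001 + 2958) = 1/(2*((77*(-1/148)))) + 957 = 1/(2*(-77/148)) + 957 = (½)*(-148/77) + 957 = -74/77 + 957 = 73615/77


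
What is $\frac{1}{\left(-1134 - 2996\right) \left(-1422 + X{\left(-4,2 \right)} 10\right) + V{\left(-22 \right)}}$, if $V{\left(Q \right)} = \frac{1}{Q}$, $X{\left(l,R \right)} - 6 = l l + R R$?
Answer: $\frac{22}{105579319} \approx 2.0837 \cdot 10^{-7}$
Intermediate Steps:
$X{\left(l,R \right)} = 6 + R^{2} + l^{2}$ ($X{\left(l,R \right)} = 6 + \left(l l + R R\right) = 6 + \left(l^{2} + R^{2}\right) = 6 + \left(R^{2} + l^{2}\right) = 6 + R^{2} + l^{2}$)
$\frac{1}{\left(-1134 - 2996\right) \left(-1422 + X{\left(-4,2 \right)} 10\right) + V{\left(-22 \right)}} = \frac{1}{\left(-1134 - 2996\right) \left(-1422 + \left(6 + 2^{2} + \left(-4\right)^{2}\right) 10\right) + \frac{1}{-22}} = \frac{1}{- 4130 \left(-1422 + \left(6 + 4 + 16\right) 10\right) - \frac{1}{22}} = \frac{1}{- 4130 \left(-1422 + 26 \cdot 10\right) - \frac{1}{22}} = \frac{1}{- 4130 \left(-1422 + 260\right) - \frac{1}{22}} = \frac{1}{\left(-4130\right) \left(-1162\right) - \frac{1}{22}} = \frac{1}{4799060 - \frac{1}{22}} = \frac{1}{\frac{105579319}{22}} = \frac{22}{105579319}$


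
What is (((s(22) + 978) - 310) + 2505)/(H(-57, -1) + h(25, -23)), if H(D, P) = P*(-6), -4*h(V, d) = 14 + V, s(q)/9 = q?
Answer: -13484/15 ≈ -898.93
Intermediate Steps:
s(q) = 9*q
h(V, d) = -7/2 - V/4 (h(V, d) = -(14 + V)/4 = -7/2 - V/4)
H(D, P) = -6*P
(((s(22) + 978) - 310) + 2505)/(H(-57, -1) + h(25, -23)) = (((9*22 + 978) - 310) + 2505)/(-6*(-1) + (-7/2 - ¼*25)) = (((198 + 978) - 310) + 2505)/(6 + (-7/2 - 25/4)) = ((1176 - 310) + 2505)/(6 - 39/4) = (866 + 2505)/(-15/4) = 3371*(-4/15) = -13484/15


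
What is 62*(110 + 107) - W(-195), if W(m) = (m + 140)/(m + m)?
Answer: 1049401/78 ≈ 13454.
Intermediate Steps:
W(m) = (140 + m)/(2*m) (W(m) = (140 + m)/((2*m)) = (140 + m)*(1/(2*m)) = (140 + m)/(2*m))
62*(110 + 107) - W(-195) = 62*(110 + 107) - (140 - 195)/(2*(-195)) = 62*217 - (-1)*(-55)/(2*195) = 13454 - 1*11/78 = 13454 - 11/78 = 1049401/78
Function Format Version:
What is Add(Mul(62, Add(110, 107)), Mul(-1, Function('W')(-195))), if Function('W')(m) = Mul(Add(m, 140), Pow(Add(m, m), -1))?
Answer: Rational(1049401, 78) ≈ 13454.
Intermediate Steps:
Function('W')(m) = Mul(Rational(1, 2), Pow(m, -1), Add(140, m)) (Function('W')(m) = Mul(Add(140, m), Pow(Mul(2, m), -1)) = Mul(Add(140, m), Mul(Rational(1, 2), Pow(m, -1))) = Mul(Rational(1, 2), Pow(m, -1), Add(140, m)))
Add(Mul(62, Add(110, 107)), Mul(-1, Function('W')(-195))) = Add(Mul(62, Add(110, 107)), Mul(-1, Mul(Rational(1, 2), Pow(-195, -1), Add(140, -195)))) = Add(Mul(62, 217), Mul(-1, Mul(Rational(1, 2), Rational(-1, 195), -55))) = Add(13454, Mul(-1, Rational(11, 78))) = Add(13454, Rational(-11, 78)) = Rational(1049401, 78)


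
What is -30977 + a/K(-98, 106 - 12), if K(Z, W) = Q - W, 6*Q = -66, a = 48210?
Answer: -220053/7 ≈ -31436.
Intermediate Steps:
Q = -11 (Q = (1/6)*(-66) = -11)
K(Z, W) = -11 - W
-30977 + a/K(-98, 106 - 12) = -30977 + 48210/(-11 - (106 - 12)) = -30977 + 48210/(-11 - 1*94) = -30977 + 48210/(-11 - 94) = -30977 + 48210/(-105) = -30977 + 48210*(-1/105) = -30977 - 3214/7 = -220053/7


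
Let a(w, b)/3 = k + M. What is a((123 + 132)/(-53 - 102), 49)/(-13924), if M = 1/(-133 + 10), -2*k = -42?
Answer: -1291/285442 ≈ -0.0045228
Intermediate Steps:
k = 21 (k = -½*(-42) = 21)
M = -1/123 (M = 1/(-123) = -1/123 ≈ -0.0081301)
a(w, b) = 2582/41 (a(w, b) = 3*(21 - 1/123) = 3*(2582/123) = 2582/41)
a((123 + 132)/(-53 - 102), 49)/(-13924) = (2582/41)/(-13924) = (2582/41)*(-1/13924) = -1291/285442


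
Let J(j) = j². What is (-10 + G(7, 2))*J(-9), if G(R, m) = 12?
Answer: 162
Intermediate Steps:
(-10 + G(7, 2))*J(-9) = (-10 + 12)*(-9)² = 2*81 = 162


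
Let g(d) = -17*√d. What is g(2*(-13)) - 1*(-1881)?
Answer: 1881 - 17*I*√26 ≈ 1881.0 - 86.683*I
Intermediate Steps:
g(2*(-13)) - 1*(-1881) = -17*I*√26 - 1*(-1881) = -17*I*√26 + 1881 = 1881 - 17*I*√26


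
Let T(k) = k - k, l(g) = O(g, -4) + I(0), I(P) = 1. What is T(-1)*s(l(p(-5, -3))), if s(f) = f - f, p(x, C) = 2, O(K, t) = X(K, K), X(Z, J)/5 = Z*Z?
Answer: 0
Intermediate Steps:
X(Z, J) = 5*Z² (X(Z, J) = 5*(Z*Z) = 5*Z²)
O(K, t) = 5*K²
l(g) = 1 + 5*g² (l(g) = 5*g² + 1 = 1 + 5*g²)
s(f) = 0
T(k) = 0
T(-1)*s(l(p(-5, -3))) = 0*0 = 0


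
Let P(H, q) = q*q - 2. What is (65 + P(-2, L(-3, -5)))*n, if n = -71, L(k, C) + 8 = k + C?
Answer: -22649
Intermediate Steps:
L(k, C) = -8 + C + k (L(k, C) = -8 + (k + C) = -8 + (C + k) = -8 + C + k)
P(H, q) = -2 + q**2 (P(H, q) = q**2 - 2 = -2 + q**2)
(65 + P(-2, L(-3, -5)))*n = (65 + (-2 + (-8 - 5 - 3)**2))*(-71) = (65 + (-2 + (-16)**2))*(-71) = (65 + (-2 + 256))*(-71) = (65 + 254)*(-71) = 319*(-71) = -22649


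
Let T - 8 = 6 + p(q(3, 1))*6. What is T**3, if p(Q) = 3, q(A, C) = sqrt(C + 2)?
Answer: 32768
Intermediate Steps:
q(A, C) = sqrt(2 + C)
T = 32 (T = 8 + (6 + 3*6) = 8 + (6 + 18) = 8 + 24 = 32)
T**3 = 32**3 = 32768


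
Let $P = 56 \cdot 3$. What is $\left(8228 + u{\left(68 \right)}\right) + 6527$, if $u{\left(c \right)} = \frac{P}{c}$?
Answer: $\frac{250877}{17} \approx 14757.0$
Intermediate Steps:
$P = 168$
$u{\left(c \right)} = \frac{168}{c}$
$\left(8228 + u{\left(68 \right)}\right) + 6527 = \left(8228 + \frac{168}{68}\right) + 6527 = \left(8228 + 168 \cdot \frac{1}{68}\right) + 6527 = \left(8228 + \frac{42}{17}\right) + 6527 = \frac{139918}{17} + 6527 = \frac{250877}{17}$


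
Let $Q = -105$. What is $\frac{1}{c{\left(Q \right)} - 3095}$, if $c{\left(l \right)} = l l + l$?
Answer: $\frac{1}{7825} \approx 0.0001278$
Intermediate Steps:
$c{\left(l \right)} = l + l^{2}$ ($c{\left(l \right)} = l^{2} + l = l + l^{2}$)
$\frac{1}{c{\left(Q \right)} - 3095} = \frac{1}{- 105 \left(1 - 105\right) - 3095} = \frac{1}{\left(-105\right) \left(-104\right) + \left(-32305 + 29210\right)} = \frac{1}{10920 - 3095} = \frac{1}{7825}$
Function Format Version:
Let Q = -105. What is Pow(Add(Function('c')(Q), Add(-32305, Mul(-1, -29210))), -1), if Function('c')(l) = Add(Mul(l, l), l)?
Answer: Rational(1, 7825) ≈ 0.00012780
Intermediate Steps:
Function('c')(l) = Add(l, Pow(l, 2)) (Function('c')(l) = Add(Pow(l, 2), l) = Add(l, Pow(l, 2)))
Pow(Add(Function('c')(Q), Add(-32305, Mul(-1, -29210))), -1) = Pow(Add(Mul(-105, Add(1, -105)), Add(-32305, Mul(-1, -29210))), -1) = Pow(Add(Mul(-105, -104), Add(-32305, 29210)), -1) = Pow(Add(10920, -3095), -1) = Pow(7825, -1) = Rational(1, 7825)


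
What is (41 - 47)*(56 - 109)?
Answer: 318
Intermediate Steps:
(41 - 47)*(56 - 109) = -6*(-53) = 318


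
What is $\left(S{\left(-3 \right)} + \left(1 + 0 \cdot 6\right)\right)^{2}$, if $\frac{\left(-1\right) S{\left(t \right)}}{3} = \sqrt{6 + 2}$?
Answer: $73 - 12 \sqrt{2} \approx 56.029$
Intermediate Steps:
$S{\left(t \right)} = - 6 \sqrt{2}$ ($S{\left(t \right)} = - 3 \sqrt{6 + 2} = - 3 \sqrt{8} = - 3 \cdot 2 \sqrt{2} = - 6 \sqrt{2}$)
$\left(S{\left(-3 \right)} + \left(1 + 0 \cdot 6\right)\right)^{2} = \left(- 6 \sqrt{2} + \left(1 + 0 \cdot 6\right)\right)^{2} = \left(- 6 \sqrt{2} + \left(1 + 0\right)\right)^{2} = \left(- 6 \sqrt{2} + 1\right)^{2} = \left(1 - 6 \sqrt{2}\right)^{2}$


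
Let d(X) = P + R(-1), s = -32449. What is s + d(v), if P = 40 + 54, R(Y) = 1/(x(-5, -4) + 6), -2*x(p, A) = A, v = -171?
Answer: -258839/8 ≈ -32355.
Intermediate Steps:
x(p, A) = -A/2
R(Y) = 1/8 (R(Y) = 1/(-1/2*(-4) + 6) = 1/(2 + 6) = 1/8)
P = 94
d(X) = 753/8 (d(X) = 94 + 1/8 = 753/8)
s + d(v) = -32449 + 753/8 = -258839/8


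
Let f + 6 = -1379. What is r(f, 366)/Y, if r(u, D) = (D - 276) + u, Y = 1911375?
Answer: -259/382275 ≈ -0.00067752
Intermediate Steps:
f = -1385 (f = -6 - 1379 = -1385)
r(u, D) = -276 + D + u (r(u, D) = (-276 + D) + u = -276 + D + u)
r(f, 366)/Y = (-276 + 366 - 1385)/1911375 = -1295*1/1911375 = -259/382275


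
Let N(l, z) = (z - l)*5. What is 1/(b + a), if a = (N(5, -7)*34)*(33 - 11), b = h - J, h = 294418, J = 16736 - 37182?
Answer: 1/269984 ≈ 3.7039e-6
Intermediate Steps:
J = -20446
b = 314864 (b = 294418 - 1*(-20446) = 294418 + 20446 = 314864)
N(l, z) = -5*l + 5*z
a = -44880 (a = ((-5*5 + 5*(-7))*34)*(33 - 11) = ((-25 - 35)*34)*22 = -60*34*22 = -2040*22 = -44880)
1/(b + a) = 1/(314864 - 44880) = 1/269984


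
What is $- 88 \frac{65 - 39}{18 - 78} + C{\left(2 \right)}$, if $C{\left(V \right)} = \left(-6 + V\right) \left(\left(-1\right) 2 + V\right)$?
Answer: $\frac{572}{15} \approx 38.133$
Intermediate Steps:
$C{\left(V \right)} = \left(-6 + V\right) \left(-2 + V\right)$
$- 88 \frac{65 - 39}{18 - 78} + C{\left(2 \right)} = - 88 \frac{65 - 39}{18 - 78} + \left(12 + 2^{2} - 16\right) = - 88 \frac{26}{-60} + \left(12 + 4 - 16\right) = - 88 \cdot 26 \left(- \frac{1}{60}\right) + 0 = \left(-88\right) \left(- \frac{13}{30}\right) + 0 = \frac{572}{15} + 0 = \frac{572}{15}$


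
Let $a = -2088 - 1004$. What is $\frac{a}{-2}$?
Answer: $1546$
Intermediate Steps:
$a = -3092$
$\frac{a}{-2} = - \frac{3092}{-2} = \left(-3092\right) \left(- \frac{1}{2}\right) = 1546$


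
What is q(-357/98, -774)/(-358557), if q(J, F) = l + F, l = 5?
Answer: 769/358557 ≈ 0.0021447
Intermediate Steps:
q(J, F) = 5 + F
q(-357/98, -774)/(-358557) = (5 - 774)/(-358557) = -769*(-1/358557) = 769/358557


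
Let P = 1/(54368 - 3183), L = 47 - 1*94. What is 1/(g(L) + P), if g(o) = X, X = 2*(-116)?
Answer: -51185/11874919 ≈ -0.0043103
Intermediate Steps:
L = -47 (L = 47 - 94 = -47)
X = -232
g(o) = -232
P = 1/51185 ≈ 1.9537e-5
1/(g(L) + P) = 1/(-232 + 1/51185) = 1/(-11874919/51185) = -51185/11874919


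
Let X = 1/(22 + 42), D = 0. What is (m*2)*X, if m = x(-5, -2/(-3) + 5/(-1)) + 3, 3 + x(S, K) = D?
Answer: 0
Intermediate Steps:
x(S, K) = -3 (x(S, K) = -3 + 0 = -3)
m = 0 (m = -3 + 3 = 0)
X = 1/64 ≈ 0.015625
(m*2)*X = (0*2)*(1/64) = 0*(1/64) = 0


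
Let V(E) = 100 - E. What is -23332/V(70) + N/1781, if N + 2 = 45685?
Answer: -20091901/26715 ≈ -752.08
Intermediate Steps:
N = 45683 (N = -2 + 45685 = 45683)
-23332/V(70) + N/1781 = -23332/(100 - 1*70) + 45683/1781 = -23332/(100 - 70) + 45683*(1/1781) = -23332/30 + 45683/1781 = -23332*1/30 + 45683/1781 = -11666/15 + 45683/1781 = -20091901/26715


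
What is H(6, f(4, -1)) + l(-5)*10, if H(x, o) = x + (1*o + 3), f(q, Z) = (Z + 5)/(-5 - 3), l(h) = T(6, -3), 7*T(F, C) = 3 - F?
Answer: 59/14 ≈ 4.2143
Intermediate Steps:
T(F, C) = 3/7 - F/7 (T(F, C) = (3 - F)/7 = 3/7 - F/7)
l(h) = -3/7 (l(h) = 3/7 - ⅐*6 = 3/7 - 6/7 = -3/7)
f(q, Z) = -5/8 - Z/8 (f(q, Z) = (5 + Z)/(-8) = (5 + Z)*(-⅛) = -5/8 - Z/8)
H(x, o) = 3 + o + x (H(x, o) = x + (o + 3) = x + (3 + o) = 3 + o + x)
H(6, f(4, -1)) + l(-5)*10 = (3 + (-5/8 - ⅛*(-1)) + 6) - 3/7*10 = (3 + (-5/8 + ⅛) + 6) - 30/7 = (3 - ½ + 6) - 30/7 = 17/2 - 30/7 = 59/14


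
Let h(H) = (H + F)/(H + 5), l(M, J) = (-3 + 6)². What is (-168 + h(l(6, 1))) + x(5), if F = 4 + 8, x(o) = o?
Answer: -323/2 ≈ -161.50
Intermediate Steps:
F = 12
l(M, J) = 9 (l(M, J) = 3² = 9)
h(H) = (12 + H)/(5 + H) (h(H) = (H + 12)/(H + 5) = (12 + H)/(5 + H))
(-168 + h(l(6, 1))) + x(5) = (-168 + (12 + 9)/(5 + 9)) + 5 = (-168 + 21/14) + 5 = (-168 + (1/14)*21) + 5 = (-168 + 3/2) + 5 = -333/2 + 5 = -323/2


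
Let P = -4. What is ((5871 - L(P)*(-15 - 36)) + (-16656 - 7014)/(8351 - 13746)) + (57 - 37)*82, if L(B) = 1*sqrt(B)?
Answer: 8109103/1079 + 102*I ≈ 7515.4 + 102.0*I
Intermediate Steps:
L(B) = sqrt(B)
((5871 - L(P)*(-15 - 36)) + (-16656 - 7014)/(8351 - 13746)) + (57 - 37)*82 = ((5871 - sqrt(-4)*(-15 - 36)) + (-16656 - 7014)/(8351 - 13746)) + (57 - 37)*82 = ((5871 - 2*I*(-51)) - 23670/(-5395)) + 20*82 = ((5871 - (-102)*I) - 23670*(-1/5395)) + 1640 = ((5871 + 102*I) + 4734/1079) + 1640 = (6339543/1079 + 102*I) + 1640 = 8109103/1079 + 102*I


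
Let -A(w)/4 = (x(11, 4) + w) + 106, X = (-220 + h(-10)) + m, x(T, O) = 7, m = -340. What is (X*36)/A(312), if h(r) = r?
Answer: 1026/85 ≈ 12.071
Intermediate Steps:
X = -570 (X = (-220 - 10) - 340 = -230 - 340 = -570)
A(w) = -452 - 4*w (A(w) = -4*((7 + w) + 106) = -4*(113 + w) = -452 - 4*w)
(X*36)/A(312) = (-570*36)/(-452 - 4*312) = -20520/(-452 - 1248) = -20520/(-1700) = -20520*(-1/1700) = 1026/85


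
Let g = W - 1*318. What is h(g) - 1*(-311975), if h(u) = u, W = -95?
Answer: 311562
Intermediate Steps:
g = -413 (g = -95 - 1*318 = -95 - 318 = -413)
h(g) - 1*(-311975) = -413 - 1*(-311975) = -413 + 311975 = 311562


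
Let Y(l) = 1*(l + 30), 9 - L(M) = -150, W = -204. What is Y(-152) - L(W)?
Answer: -281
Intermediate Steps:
L(M) = 159 (L(M) = 9 - 1*(-150) = 9 + 150 = 159)
Y(l) = 30 + l (Y(l) = 1*(30 + l) = 30 + l)
Y(-152) - L(W) = (30 - 152) - 1*159 = -122 - 159 = -281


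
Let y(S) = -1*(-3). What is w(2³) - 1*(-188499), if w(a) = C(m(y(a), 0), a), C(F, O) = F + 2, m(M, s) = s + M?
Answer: 188504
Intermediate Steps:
y(S) = 3
m(M, s) = M + s
C(F, O) = 2 + F
w(a) = 5 (w(a) = 2 + (3 + 0) = 2 + 3 = 5)
w(2³) - 1*(-188499) = 5 - 1*(-188499) = 5 + 188499 = 188504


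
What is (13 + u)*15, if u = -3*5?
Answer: -30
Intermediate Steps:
u = -15
(13 + u)*15 = (13 - 15)*15 = -2*15 = -30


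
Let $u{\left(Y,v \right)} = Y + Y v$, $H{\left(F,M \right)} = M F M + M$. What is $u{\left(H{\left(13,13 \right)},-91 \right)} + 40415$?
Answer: $-158485$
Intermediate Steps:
$H{\left(F,M \right)} = M + F M^{2}$ ($H{\left(F,M \right)} = F M M + M = F M^{2} + M = M + F M^{2}$)
$u{\left(H{\left(13,13 \right)},-91 \right)} + 40415 = 13 \left(1 + 13 \cdot 13\right) \left(1 - 91\right) + 40415 = 13 \left(1 + 169\right) \left(-90\right) + 40415 = 13 \cdot 170 \left(-90\right) + 40415 = 2210 \left(-90\right) + 40415 = -198900 + 40415 = -158485$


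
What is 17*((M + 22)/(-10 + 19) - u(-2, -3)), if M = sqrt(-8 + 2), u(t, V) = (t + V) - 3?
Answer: 1598/9 + 17*I*sqrt(6)/9 ≈ 177.56 + 4.6268*I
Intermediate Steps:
u(t, V) = -3 + V + t (u(t, V) = (V + t) - 3 = -3 + V + t)
M = I*sqrt(6) (M = sqrt(-6) = I*sqrt(6) ≈ 2.4495*I)
17*((M + 22)/(-10 + 19) - u(-2, -3)) = 17*((I*sqrt(6) + 22)/(-10 + 19) - (-3 - 3 - 2)) = 17*((22 + I*sqrt(6))/9 - 1*(-8)) = 17*((22 + I*sqrt(6))*(1/9) + 8) = 17*((22/9 + I*sqrt(6)/9) + 8) = 17*(94/9 + I*sqrt(6)/9) = 1598/9 + 17*I*sqrt(6)/9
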